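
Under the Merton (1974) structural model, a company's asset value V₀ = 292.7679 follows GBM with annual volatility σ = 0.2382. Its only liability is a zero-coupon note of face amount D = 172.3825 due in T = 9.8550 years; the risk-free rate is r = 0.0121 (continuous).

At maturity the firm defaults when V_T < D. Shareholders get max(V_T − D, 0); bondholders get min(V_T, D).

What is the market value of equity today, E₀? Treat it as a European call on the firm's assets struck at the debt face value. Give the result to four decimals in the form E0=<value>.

d₁ = [ln(V₀/D) + (r + σ²/2)T] / (σ√T)
   = [ln(292.7679/172.3825) + (0.0121 + 0.5·0.2382²)·9.8550] / (0.2382·√9.8550)
   = [0.529664 + 0.398828] / 0.747774 = 1.241676
d₂ = d₁ − σ√T = 1.241676 − 0.747774 = 0.493902
N(d₁) = 0.892822,  N(d₂) = 0.689312,  e^(−rT) = 0.887590
E₀ = V₀·N(d₁) − D·e^(−rT)·N(d₂)
   = 292.7679·0.892822 − 172.3825·0.887590·0.689312 = 155.921374

E0=155.9214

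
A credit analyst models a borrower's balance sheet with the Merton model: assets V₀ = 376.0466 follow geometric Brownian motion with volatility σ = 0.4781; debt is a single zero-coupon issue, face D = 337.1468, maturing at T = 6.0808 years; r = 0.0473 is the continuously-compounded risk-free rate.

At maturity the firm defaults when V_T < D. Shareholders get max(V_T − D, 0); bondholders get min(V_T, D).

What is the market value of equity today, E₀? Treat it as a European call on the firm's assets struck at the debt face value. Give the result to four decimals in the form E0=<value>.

d₁ = [ln(V₀/D) + (r + σ²/2)T] / (σ√T)
   = [ln(376.0466/337.1468) + (0.0473 + 0.5·0.4781²)·6.0808] / (0.4781·√6.0808)
   = [0.109195 + 0.982595] / 1.178960 = 0.926062
d₂ = d₁ − σ√T = 0.926062 − 1.178960 = -0.252898
N(d₁) = 0.822793,  N(d₂) = 0.400173,  e^(−rT) = 0.750045
E₀ = V₀·N(d₁) − D·e^(−rT)·N(d₂)
   = 376.0466·0.822793 − 337.1468·0.750045·0.400173 = 208.214553

E0=208.2146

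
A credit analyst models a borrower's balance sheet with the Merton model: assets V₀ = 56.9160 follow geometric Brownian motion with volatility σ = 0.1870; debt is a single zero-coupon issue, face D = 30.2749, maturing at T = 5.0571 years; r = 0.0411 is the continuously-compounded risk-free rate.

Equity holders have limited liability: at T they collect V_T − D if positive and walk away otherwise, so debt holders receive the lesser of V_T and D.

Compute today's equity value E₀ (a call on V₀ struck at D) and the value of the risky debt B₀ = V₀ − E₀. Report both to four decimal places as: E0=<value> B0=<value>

d₁ = [ln(V₀/D) + (r + σ²/2)T] / (σ√T)
   = [ln(56.9160/30.2749) + (0.0411 + 0.5·0.1870²)·5.0571] / (0.1870·√5.0571)
   = [0.631258 + 0.296268] / 0.420526 = 2.205633
d₂ = d₁ − σ√T = 2.205633 − 0.420526 = 1.785108
N(d₁) = 0.986295,  N(d₂) = 0.962878,  e^(−rT) = 0.812331
E₀ = V₀·N(d₁) − D·e^(−rT)·N(d₂)
   = 56.9160·0.986295 − 30.2749·0.812331·0.962878 = 32.455670
B₀ = V₀ − E₀ = 56.9160 − 32.455670 = 24.460330

E0=32.4557 B0=24.4603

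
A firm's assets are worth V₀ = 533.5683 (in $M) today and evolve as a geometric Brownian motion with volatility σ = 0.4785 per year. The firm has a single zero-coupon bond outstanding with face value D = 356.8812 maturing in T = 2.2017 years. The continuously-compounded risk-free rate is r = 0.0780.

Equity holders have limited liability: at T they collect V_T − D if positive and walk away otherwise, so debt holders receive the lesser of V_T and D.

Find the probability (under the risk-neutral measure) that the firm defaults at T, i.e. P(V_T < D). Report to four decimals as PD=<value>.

d₁ = [ln(V₀/D) + (r + σ²/2)T] / (σ√T)
   = [ln(533.5683/356.8812) + (0.0780 + 0.5·0.4785²)·2.2017] / (0.4785·√2.2017)
   = [0.402184 + 0.423786] / 0.710004 = 1.163331
d₂ = d₁ − σ√T = 1.163331 − 0.710004 = 0.453326
risk-neutral PD = N(−d₂) = N(-0.453326) = 0.325157

PD=0.3252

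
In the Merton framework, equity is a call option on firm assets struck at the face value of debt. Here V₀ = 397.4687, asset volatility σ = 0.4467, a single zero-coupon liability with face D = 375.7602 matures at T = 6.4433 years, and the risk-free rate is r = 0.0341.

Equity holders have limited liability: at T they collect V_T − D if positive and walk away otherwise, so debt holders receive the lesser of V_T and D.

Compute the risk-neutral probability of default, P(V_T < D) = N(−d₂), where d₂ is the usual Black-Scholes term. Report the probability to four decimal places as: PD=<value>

d₁ = [ln(V₀/D) + (r + σ²/2)T] / (σ√T)
   = [ln(397.4687/375.7602) + (0.0341 + 0.5·0.4467²)·6.4433] / (0.4467·√6.4433)
   = [0.056165 + 0.862567] / 1.133888 = 0.810250
d₂ = d₁ − σ√T = 0.810250 − 1.133888 = -0.323638
risk-neutral PD = N(−d₂) = N(0.323638) = 0.626894

PD=0.6269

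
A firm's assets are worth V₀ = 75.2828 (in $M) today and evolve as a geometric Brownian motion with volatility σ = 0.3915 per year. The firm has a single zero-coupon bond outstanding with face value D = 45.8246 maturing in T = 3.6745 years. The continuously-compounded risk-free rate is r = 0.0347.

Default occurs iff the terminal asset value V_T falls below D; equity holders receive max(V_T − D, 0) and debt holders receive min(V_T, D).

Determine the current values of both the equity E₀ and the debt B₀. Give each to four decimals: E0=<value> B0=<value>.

E0=39.4530 B0=35.8298

d₁ = [ln(V₀/D) + (r + σ²/2)T] / (σ√T)
   = [ln(75.2828/45.8246) + (0.0347 + 0.5·0.3915²)·3.6745] / (0.3915·√3.6745)
   = [0.496431 + 0.409105] / 0.750466 = 1.206631
d₂ = d₁ − σ√T = 1.206631 − 0.750466 = 0.456165
N(d₁) = 0.886213,  N(d₂) = 0.675864,  e^(−rT) = 0.880289
E₀ = V₀·N(d₁) − D·e^(−rT)·N(d₂)
   = 75.2828·0.886213 − 45.8246·0.880289·0.675864 = 39.452968
B₀ = V₀ − E₀ = 75.2828 − 39.452968 = 35.829832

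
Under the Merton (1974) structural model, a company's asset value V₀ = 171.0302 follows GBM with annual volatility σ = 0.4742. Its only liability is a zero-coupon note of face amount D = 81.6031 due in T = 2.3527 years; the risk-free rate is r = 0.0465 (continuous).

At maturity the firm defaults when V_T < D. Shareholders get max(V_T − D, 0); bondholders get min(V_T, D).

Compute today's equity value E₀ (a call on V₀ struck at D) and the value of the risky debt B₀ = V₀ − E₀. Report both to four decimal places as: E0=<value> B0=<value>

d₁ = [ln(V₀/D) + (r + σ²/2)T] / (σ√T)
   = [ln(171.0302/81.6031) + (0.0465 + 0.5·0.4742²)·2.3527] / (0.4742·√2.3527)
   = [0.739973 + 0.373921] / 0.727352 = 1.531437
d₂ = d₁ − σ√T = 1.531437 − 0.727352 = 0.804085
N(d₁) = 0.937169,  N(d₂) = 0.789326,  e^(−rT) = 0.896371
E₀ = V₀·N(d₁) − D·e^(−rT)·N(d₂)
   = 171.0302·0.937169 − 81.6031·0.896371·0.789326 = 102.547679
B₀ = V₀ − E₀ = 171.0302 − 102.547679 = 68.482521

E0=102.5477 B0=68.4825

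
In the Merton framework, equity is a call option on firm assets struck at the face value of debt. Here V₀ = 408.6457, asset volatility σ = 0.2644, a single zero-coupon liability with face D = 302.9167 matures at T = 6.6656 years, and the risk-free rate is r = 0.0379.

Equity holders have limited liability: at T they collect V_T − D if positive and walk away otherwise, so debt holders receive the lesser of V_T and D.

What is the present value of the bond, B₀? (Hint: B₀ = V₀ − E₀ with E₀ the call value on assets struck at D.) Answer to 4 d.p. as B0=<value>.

d₁ = [ln(V₀/D) + (r + σ²/2)T] / (σ√T)
   = [ln(408.6457/302.9167) + (0.0379 + 0.5·0.2644²)·6.6656] / (0.2644·√6.6656)
   = [0.299391 + 0.485613] / 0.682623 = 1.149982
d₂ = d₁ − σ√T = 1.149982 − 0.682623 = 0.467358
N(d₁) = 0.874924,  N(d₂) = 0.679878,  e^(−rT) = 0.776758
E₀ = V₀·N(d₁) − D·e^(−rT)·N(d₂)
   = 408.6457·0.874924 − 302.9167·0.776758·0.679878 = 197.563441
B₀ = V₀ − E₀ = 408.6457 − 197.563441 = 211.082259

B0=211.0823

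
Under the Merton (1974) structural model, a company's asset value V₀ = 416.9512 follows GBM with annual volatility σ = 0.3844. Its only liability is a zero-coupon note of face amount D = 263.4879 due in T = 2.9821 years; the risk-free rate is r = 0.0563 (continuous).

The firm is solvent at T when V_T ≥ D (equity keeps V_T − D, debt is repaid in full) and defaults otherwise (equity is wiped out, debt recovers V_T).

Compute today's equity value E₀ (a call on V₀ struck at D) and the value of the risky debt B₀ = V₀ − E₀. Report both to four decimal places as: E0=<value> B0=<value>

d₁ = [ln(V₀/D) + (r + σ²/2)T] / (σ√T)
   = [ln(416.9512/263.4879) + (0.0563 + 0.5·0.3844²)·2.9821] / (0.3844·√2.9821)
   = [0.458962 + 0.388215] / 0.663811 = 1.276231
d₂ = d₁ − σ√T = 1.276231 − 0.663811 = 0.612420
N(d₁) = 0.899063,  N(d₂) = 0.729870,  e^(−rT) = 0.845445
E₀ = V₀·N(d₁) − D·e^(−rT)·N(d₂)
   = 416.9512·0.899063 − 263.4879·0.845445·0.729870 = 212.276283
B₀ = V₀ − E₀ = 416.9512 − 212.276283 = 204.674917

E0=212.2763 B0=204.6749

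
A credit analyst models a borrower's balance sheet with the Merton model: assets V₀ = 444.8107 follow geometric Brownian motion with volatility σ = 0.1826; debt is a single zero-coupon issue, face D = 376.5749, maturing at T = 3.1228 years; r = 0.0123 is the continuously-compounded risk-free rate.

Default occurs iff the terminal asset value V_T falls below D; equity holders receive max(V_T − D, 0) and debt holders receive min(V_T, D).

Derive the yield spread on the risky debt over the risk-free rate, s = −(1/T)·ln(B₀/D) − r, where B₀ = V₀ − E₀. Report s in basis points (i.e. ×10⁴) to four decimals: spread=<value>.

spread=186.3254

d₁ = [ln(V₀/D) + (r + σ²/2)T] / (σ√T)
   = [ln(444.8107/376.5749) + (0.0123 + 0.5·0.1826²)·3.1228] / (0.1826·√3.1228)
   = [0.166532 + 0.090472] / 0.322681 = 0.796465
d₂ = d₁ − σ√T = 0.796465 − 0.322681 = 0.473784
N(d₁) = 0.787119,  N(d₂) = 0.682173,  e^(−rT) = 0.962318
E₀ = V₀·N(d₁) − D·e^(−rT)·N(d₂)
   = 444.8107·0.787119 − 376.5749·0.962318·0.682173 = 102.909834
B₀ = V₀ − E₀ = 444.8107 − 102.909834 = 341.900866
spread = −(1/T)·ln(B₀/D) − r = −(1/3.1228)·ln(341.900866/376.5749) − 0.0123 = 0.01863254
in basis points: 0.01863254 × 10⁴ = 186.3254 bp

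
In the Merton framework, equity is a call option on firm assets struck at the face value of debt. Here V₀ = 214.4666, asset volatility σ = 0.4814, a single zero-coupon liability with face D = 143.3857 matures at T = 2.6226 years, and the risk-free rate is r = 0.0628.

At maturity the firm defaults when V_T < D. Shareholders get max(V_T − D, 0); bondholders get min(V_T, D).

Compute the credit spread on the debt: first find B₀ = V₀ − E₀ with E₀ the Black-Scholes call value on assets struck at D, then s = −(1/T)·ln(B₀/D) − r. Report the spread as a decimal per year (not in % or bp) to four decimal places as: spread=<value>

spread=0.0554

d₁ = [ln(V₀/D) + (r + σ²/2)T] / (σ√T)
   = [ln(214.4666/143.3857) + (0.0628 + 0.5·0.4814²)·2.6226] / (0.4814·√2.6226)
   = [0.402616 + 0.468588] / 0.779601 = 1.117500
d₂ = d₁ − σ√T = 1.117500 − 0.779601 = 0.337899
N(d₁) = 0.868110,  N(d₂) = 0.632281,  e^(−rT) = 0.848149
E₀ = V₀·N(d₁) − D·e^(−rT)·N(d₂)
   = 214.4666·0.868110 − 143.3857·0.848149·0.632281 = 109.287384
B₀ = V₀ − E₀ = 214.4666 − 109.287384 = 105.179216
spread = −(1/T)·ln(B₀/D) − r = −(1/2.6226)·ln(105.179216/143.3857) − 0.0628 = 0.05535469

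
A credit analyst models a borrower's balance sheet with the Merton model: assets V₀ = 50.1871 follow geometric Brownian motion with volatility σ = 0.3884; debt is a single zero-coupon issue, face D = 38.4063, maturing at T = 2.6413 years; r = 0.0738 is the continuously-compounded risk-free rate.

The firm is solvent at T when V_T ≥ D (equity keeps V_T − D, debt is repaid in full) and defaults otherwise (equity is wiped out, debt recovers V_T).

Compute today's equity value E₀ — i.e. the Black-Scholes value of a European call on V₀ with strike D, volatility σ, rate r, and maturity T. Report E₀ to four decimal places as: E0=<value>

d₁ = [ln(V₀/D) + (r + σ²/2)T] / (σ√T)
   = [ln(50.1871/38.4063) + (0.0738 + 0.5·0.3884²)·2.6413] / (0.3884·√2.6413)
   = [0.267537 + 0.394154] / 0.631231 = 1.048255
d₂ = d₁ − σ√T = 1.048255 − 0.631231 = 0.417024
N(d₁) = 0.852739,  N(d₂) = 0.661670,  e^(−rT) = 0.822894
E₀ = V₀·N(d₁) − D·e^(−rT)·N(d₂)
   = 50.1871·0.852739 − 38.4063·0.822894·0.661670 = 21.884904

E0=21.8849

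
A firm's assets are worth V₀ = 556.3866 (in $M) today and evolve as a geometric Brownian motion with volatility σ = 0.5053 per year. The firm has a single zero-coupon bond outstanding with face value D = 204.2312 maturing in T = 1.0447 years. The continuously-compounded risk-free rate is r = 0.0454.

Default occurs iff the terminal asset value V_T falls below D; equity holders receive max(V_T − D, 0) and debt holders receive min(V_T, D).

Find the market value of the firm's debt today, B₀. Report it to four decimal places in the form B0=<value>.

d₁ = [ln(V₀/D) + (r + σ²/2)T] / (σ√T)
   = [ln(556.3866/204.2312) + (0.0454 + 0.5·0.5053²)·1.0447] / (0.5053·√1.0447)
   = [1.002211 + 0.180800] / 0.516470 = 2.290570
d₂ = d₁ − σ√T = 2.290570 − 0.516470 = 1.774100
N(d₁) = 0.989006,  N(d₂) = 0.961977,  e^(−rT) = 0.953678
E₀ = V₀·N(d₁) − D·e^(−rT)·N(d₂)
   = 556.3866·0.989006 − 204.2312·0.953678·0.961977 = 362.904666
B₀ = V₀ − E₀ = 556.3866 − 362.904666 = 193.481934

B0=193.4819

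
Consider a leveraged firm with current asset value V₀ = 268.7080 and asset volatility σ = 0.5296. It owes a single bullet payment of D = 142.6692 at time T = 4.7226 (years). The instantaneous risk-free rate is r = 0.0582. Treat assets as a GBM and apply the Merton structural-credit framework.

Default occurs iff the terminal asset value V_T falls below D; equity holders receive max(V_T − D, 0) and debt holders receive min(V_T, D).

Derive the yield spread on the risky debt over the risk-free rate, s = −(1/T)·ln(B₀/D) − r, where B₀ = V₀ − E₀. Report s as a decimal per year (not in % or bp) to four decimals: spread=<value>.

d₁ = [ln(V₀/D) + (r + σ²/2)T] / (σ√T)
   = [ln(268.7080/142.6692) + (0.0582 + 0.5·0.5296²)·4.7226] / (0.5296·√4.7226)
   = [0.633097 + 0.937144] / 1.150903 = 1.364356
d₂ = d₁ − σ√T = 1.364356 − 1.150903 = 0.213453
N(d₁) = 0.913772,  N(d₂) = 0.584513,  e^(−rT) = 0.759682
E₀ = V₀·N(d₁) − D·e^(−rT)·N(d₂)
   = 268.7080·0.913772 − 142.6692·0.759682·0.584513 = 182.186464
B₀ = V₀ − E₀ = 268.7080 − 182.186464 = 86.521536
spread = −(1/T)·ln(B₀/D) − r = −(1/4.7226)·ln(86.521536/142.6692) − 0.0582 = 0.04770254

spread=0.0477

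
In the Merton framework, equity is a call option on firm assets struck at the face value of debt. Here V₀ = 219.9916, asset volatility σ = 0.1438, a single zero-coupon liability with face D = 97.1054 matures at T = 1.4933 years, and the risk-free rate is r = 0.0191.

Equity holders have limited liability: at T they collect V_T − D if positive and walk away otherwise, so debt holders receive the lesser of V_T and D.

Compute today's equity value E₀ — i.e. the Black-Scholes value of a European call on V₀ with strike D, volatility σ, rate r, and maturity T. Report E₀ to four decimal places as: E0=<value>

E0=125.6167

d₁ = [ln(V₀/D) + (r + σ²/2)T] / (σ√T)
   = [ln(219.9916/97.1054) + (0.0191 + 0.5·0.1438²)·1.4933] / (0.1438·√1.4933)
   = [0.817792 + 0.043962] / 0.175725 = 4.904005
d₂ = d₁ − σ√T = 4.904005 − 0.175725 = 4.728280
N(d₁) = 1.000000,  N(d₂) = 0.999999,  e^(−rT) = 0.971881
E₀ = V₀·N(d₁) − D·e^(−rT)·N(d₂)
   = 219.9916·1.000000 − 97.1054·0.971881·0.999999 = 125.616722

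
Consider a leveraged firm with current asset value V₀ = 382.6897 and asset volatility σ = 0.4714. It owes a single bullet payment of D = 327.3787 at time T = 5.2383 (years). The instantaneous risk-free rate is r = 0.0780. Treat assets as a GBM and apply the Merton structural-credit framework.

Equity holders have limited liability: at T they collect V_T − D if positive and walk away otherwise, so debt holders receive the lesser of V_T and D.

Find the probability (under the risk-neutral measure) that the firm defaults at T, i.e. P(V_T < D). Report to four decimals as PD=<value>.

PD=0.5064

d₁ = [ln(V₀/D) + (r + σ²/2)T] / (σ√T)
   = [ln(382.6897/327.3787) + (0.0780 + 0.5·0.4714²)·5.2383] / (0.4714·√5.2383)
   = [0.156107 + 0.990610] / 1.078909 = 1.062848
d₂ = d₁ − σ√T = 1.062848 − 1.078909 = -0.016061
risk-neutral PD = N(−d₂) = N(0.016061) = 0.506407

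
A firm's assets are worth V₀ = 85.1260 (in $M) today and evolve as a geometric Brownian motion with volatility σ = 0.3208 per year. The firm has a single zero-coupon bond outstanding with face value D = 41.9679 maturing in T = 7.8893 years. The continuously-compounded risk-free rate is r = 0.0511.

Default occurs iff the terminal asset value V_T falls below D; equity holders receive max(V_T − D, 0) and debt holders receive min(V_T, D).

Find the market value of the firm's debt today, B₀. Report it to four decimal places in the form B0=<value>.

d₁ = [ln(V₀/D) + (r + σ²/2)T] / (σ√T)
   = [ln(85.1260/41.9679) + (0.0511 + 0.5·0.3208²)·7.8893] / (0.3208·√7.8893)
   = [0.707227 + 0.809098] / 0.901060 = 1.682824
d₂ = d₁ − σ√T = 1.682824 − 0.901060 = 0.781764
N(d₁) = 0.953795,  N(d₂) = 0.782823,  e^(−rT) = 0.668216
E₀ = V₀·N(d₁) − D·e^(−rT)·N(d₂)
   = 85.1260·0.953795 − 41.9679·0.668216·0.782823 = 59.239571
B₀ = V₀ − E₀ = 85.1260 − 59.239571 = 25.886429

B0=25.8864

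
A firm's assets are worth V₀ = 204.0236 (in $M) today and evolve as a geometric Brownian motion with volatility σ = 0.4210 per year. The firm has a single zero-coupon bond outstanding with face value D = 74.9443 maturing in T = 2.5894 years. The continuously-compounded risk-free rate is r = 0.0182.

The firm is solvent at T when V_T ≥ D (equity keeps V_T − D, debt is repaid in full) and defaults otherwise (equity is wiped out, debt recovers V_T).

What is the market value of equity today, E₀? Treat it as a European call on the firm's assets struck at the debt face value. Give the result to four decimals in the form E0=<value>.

d₁ = [ln(V₀/D) + (r + σ²/2)T] / (σ√T)
   = [ln(204.0236/74.9443) + (0.0182 + 0.5·0.4210²)·2.5894] / (0.4210·√2.5894)
   = [1.001491 + 0.276601] / 0.677457 = 1.886602
d₂ = d₁ − σ√T = 1.886602 − 0.677457 = 1.209145
N(d₁) = 0.970393,  N(d₂) = 0.886696,  e^(−rT) = 0.953966
E₀ = V₀·N(d₁) − D·e^(−rT)·N(d₂)
   = 204.0236·0.970393 − 74.9443·0.953966·0.886696 = 134.589321

E0=134.5893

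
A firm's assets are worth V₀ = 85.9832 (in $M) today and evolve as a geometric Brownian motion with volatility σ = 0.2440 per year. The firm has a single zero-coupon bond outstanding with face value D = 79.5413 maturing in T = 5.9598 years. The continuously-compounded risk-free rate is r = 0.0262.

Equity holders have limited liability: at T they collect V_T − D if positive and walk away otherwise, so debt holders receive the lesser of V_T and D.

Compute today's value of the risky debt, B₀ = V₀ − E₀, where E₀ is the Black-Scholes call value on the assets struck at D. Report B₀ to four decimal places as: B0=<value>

B0=57.6522

d₁ = [ln(V₀/D) + (r + σ²/2)T] / (σ√T)
   = [ln(85.9832/79.5413) + (0.0262 + 0.5·0.2440²)·5.9598] / (0.2440·√5.9598)
   = [0.077876 + 0.333558] / 0.595670 = 0.690707
d₂ = d₁ − σ√T = 0.690707 − 0.595670 = 0.095037
N(d₁) = 0.755125,  N(d₂) = 0.537857,  e^(−rT) = 0.855434
E₀ = V₀·N(d₁) − D·e^(−rT)·N(d₂)
   = 85.9832·0.755125 − 79.5413·0.855434·0.537857 = 28.331027
B₀ = V₀ − E₀ = 85.9832 − 28.331027 = 57.652173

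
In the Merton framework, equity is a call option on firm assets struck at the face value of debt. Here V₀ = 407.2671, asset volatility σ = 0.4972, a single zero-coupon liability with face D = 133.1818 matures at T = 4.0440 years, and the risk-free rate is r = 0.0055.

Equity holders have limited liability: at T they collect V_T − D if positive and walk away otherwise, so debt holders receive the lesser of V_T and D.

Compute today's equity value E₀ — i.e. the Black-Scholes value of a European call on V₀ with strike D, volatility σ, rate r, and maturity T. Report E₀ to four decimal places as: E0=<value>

d₁ = [ln(V₀/D) + (r + σ²/2)T] / (σ√T)
   = [ln(407.2671/133.1818) + (0.0055 + 0.5·0.4972²)·4.0440] / (0.4972·√4.0440)
   = [1.117754 + 0.522096] / 0.999854 = 1.640089
d₂ = d₁ − σ√T = 1.640089 − 0.999854 = 0.640235
N(d₁) = 0.949507,  N(d₂) = 0.738990,  e^(−rT) = 0.978004
E₀ = V₀·N(d₁) − D·e^(−rT)·N(d₂)
   = 407.2671·0.949507 − 133.1818·0.978004·0.738990 = 290.447701

E0=290.4477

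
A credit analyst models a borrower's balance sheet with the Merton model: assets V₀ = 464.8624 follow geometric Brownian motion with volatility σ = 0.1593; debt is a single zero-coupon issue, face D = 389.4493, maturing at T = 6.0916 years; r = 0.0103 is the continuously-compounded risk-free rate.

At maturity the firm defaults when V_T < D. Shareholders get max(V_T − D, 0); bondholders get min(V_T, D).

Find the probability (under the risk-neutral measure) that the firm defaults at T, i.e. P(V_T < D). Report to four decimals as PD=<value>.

d₁ = [ln(V₀/D) + (r + σ²/2)T] / (σ√T)
   = [ln(464.8624/389.4493) + (0.0103 + 0.5·0.1593²)·6.0916] / (0.1593·√6.0916)
   = [0.177008 + 0.140035] / 0.393171 = 0.806374
d₂ = d₁ − σ√T = 0.806374 − 0.393171 = 0.413203
risk-neutral PD = N(−d₂) = N(-0.413203) = 0.339729

PD=0.3397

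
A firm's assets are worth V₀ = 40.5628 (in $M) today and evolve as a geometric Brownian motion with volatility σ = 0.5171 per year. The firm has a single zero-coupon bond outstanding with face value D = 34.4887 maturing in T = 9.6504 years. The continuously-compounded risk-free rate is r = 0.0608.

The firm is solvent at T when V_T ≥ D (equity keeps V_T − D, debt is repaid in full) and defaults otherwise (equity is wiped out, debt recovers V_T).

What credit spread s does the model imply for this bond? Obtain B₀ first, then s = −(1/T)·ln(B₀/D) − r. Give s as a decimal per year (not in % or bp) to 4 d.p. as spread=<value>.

spread=0.0557

d₁ = [ln(V₀/D) + (r + σ²/2)T] / (σ√T)
   = [ln(40.5628/34.4887) + (0.0608 + 0.5·0.5171²)·9.6504] / (0.5171·√9.6504)
   = [0.162220 + 1.876966] / 1.606376 = 1.269432
d₂ = d₁ − σ√T = 1.269432 − 1.606376 = -0.336943
N(d₁) = 0.897857,  N(d₂) = 0.368080,  e^(−rT) = 0.556135
E₀ = V₀·N(d₁) − D·e^(−rT)·N(d₂)
   = 40.5628·0.897857 − 34.4887·0.556135·0.368080 = 29.359670
B₀ = V₀ − E₀ = 40.5628 − 29.359670 = 11.203130
spread = −(1/T)·ln(B₀/D) − r = −(1/9.6504)·ln(11.203130/34.4887) − 0.0608 = 0.05571730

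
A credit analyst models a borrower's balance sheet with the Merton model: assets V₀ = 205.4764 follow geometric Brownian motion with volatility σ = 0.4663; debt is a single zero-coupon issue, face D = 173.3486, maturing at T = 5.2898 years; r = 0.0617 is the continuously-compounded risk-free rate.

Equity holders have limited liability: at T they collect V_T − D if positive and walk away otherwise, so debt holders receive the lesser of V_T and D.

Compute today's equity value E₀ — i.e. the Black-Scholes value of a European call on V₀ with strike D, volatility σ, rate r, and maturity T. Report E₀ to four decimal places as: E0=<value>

E0=113.9513

d₁ = [ln(V₀/D) + (r + σ²/2)T] / (σ√T)
   = [ln(205.4764/173.3486) + (0.0617 + 0.5·0.4663²)·5.2898] / (0.4663·√5.2898)
   = [0.170027 + 0.901476] / 1.072470 = 0.999099
d₂ = d₁ − σ√T = 0.999099 − 1.072470 = -0.073371
N(d₁) = 0.841127,  N(d₂) = 0.470755,  e^(−rT) = 0.721530
E₀ = V₀·N(d₁) − D·e^(−rT)·N(d₂)
   = 205.4764·0.841127 − 173.3486·0.721530·0.470755 = 113.951310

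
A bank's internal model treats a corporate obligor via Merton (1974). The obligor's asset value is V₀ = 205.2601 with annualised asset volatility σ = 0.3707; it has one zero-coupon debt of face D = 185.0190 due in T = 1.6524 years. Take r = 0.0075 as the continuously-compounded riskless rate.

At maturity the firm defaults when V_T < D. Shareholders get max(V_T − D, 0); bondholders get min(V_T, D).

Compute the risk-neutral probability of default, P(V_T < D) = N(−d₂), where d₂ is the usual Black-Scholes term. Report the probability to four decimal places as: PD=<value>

PD=0.4978

d₁ = [ln(V₀/D) + (r + σ²/2)T] / (σ√T)
   = [ln(205.2601/185.0190) + (0.0075 + 0.5·0.3707²)·1.6524] / (0.3707·√1.6524)
   = [0.103819 + 0.125928] / 0.476519 = 0.482137
d₂ = d₁ − σ√T = 0.482137 − 0.476519 = 0.005618
risk-neutral PD = N(−d₂) = N(-0.005618) = 0.497759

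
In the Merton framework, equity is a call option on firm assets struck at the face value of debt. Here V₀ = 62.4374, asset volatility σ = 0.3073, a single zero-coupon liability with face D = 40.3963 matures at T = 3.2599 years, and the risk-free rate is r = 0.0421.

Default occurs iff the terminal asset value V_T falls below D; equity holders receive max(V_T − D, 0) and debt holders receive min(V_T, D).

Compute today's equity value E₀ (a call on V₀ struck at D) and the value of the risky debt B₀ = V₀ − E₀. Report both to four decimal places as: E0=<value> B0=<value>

d₁ = [ln(V₀/D) + (r + σ²/2)T] / (σ√T)
   = [ln(62.4374/40.3963) + (0.0421 + 0.5·0.3073²)·3.2599] / (0.3073·√3.2599)
   = [0.435426 + 0.291163] / 0.554836 = 1.309557
d₂ = d₁ − σ√T = 1.309557 − 0.554836 = 0.754721
N(d₁) = 0.904827,  N(d₂) = 0.774792,  e^(−rT) = 0.871759
E₀ = V₀·N(d₁) − D·e^(−rT)·N(d₂)
   = 62.4374·0.904827 − 40.3963·0.871759·0.774792 = 29.210099
B₀ = V₀ − E₀ = 62.4374 − 29.210099 = 33.227301

E0=29.2101 B0=33.2273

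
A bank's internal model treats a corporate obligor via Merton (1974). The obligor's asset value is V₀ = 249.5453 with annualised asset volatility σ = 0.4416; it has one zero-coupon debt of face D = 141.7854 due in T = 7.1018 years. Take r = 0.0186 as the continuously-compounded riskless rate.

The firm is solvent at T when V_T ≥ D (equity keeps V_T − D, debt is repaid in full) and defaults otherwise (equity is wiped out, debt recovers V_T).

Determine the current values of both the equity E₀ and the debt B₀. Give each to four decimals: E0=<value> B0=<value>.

E0=157.5719 B0=91.9734

d₁ = [ln(V₀/D) + (r + σ²/2)T] / (σ√T)
   = [ln(249.5453/141.7854) + (0.0186 + 0.5·0.4416²)·7.1018] / (0.4416·√7.1018)
   = [0.565326 + 0.824556] / 1.176829 = 1.181040
d₂ = d₁ − σ√T = 1.181040 − 1.176829 = 0.004212
N(d₁) = 0.881207,  N(d₂) = 0.501680,  e^(−rT) = 0.876259
E₀ = V₀·N(d₁) − D·e^(−rT)·N(d₂)
   = 249.5453·0.881207 − 141.7854·0.876259·0.501680 = 157.571862
B₀ = V₀ − E₀ = 249.5453 − 157.571862 = 91.973438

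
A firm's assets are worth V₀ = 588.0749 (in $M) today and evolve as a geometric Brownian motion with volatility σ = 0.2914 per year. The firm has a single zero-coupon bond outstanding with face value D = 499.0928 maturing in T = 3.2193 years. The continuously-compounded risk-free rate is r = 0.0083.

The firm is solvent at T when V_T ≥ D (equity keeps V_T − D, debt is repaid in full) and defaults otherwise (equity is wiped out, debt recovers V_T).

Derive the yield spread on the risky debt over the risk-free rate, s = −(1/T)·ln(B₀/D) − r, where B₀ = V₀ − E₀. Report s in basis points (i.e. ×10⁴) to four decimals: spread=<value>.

spread=459.1949

d₁ = [ln(V₀/D) + (r + σ²/2)T] / (σ√T)
   = [ln(588.0749/499.0928) + (0.0083 + 0.5·0.2914²)·3.2193] / (0.2914·√3.2193)
   = [0.164062 + 0.163402] / 0.522842 = 0.626316
d₂ = d₁ − σ√T = 0.626316 − 0.522842 = 0.103474
N(d₁) = 0.734446,  N(d₂) = 0.541207,  e^(−rT) = 0.973634
E₀ = V₀·N(d₁) − D·e^(−rT)·N(d₂)
   = 588.0749·0.734446 − 499.0928·0.973634·0.541207 = 168.918861
B₀ = V₀ − E₀ = 588.0749 − 168.918861 = 419.156039
spread = −(1/T)·ln(B₀/D) − r = −(1/3.2193)·ln(419.156039/499.0928) − 0.0083 = 0.04591949
in basis points: 0.04591949 × 10⁴ = 459.1949 bp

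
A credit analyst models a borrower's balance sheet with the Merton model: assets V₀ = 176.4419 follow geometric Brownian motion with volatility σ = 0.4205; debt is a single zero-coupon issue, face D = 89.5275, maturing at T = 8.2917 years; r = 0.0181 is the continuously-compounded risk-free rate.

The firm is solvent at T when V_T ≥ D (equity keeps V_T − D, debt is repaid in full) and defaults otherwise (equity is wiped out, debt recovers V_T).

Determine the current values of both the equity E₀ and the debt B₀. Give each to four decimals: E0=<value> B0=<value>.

E0=118.1018 B0=58.3401

d₁ = [ln(V₀/D) + (r + σ²/2)T] / (σ√T)
   = [ln(176.4419/89.5275) + (0.0181 + 0.5·0.4205²)·8.2917] / (0.4205·√8.2917)
   = [0.678446 + 0.883150] / 1.210843 = 1.289677
d₂ = d₁ − σ√T = 1.289677 − 1.210843 = 0.078834
N(d₁) = 0.901419,  N(d₂) = 0.531418,  e^(−rT) = 0.860639
E₀ = V₀·N(d₁) − D·e^(−rT)·N(d₂)
   = 176.4419·0.901419 − 89.5275·0.860639·0.531418 = 118.101801
B₀ = V₀ − E₀ = 176.4419 − 118.101801 = 58.340099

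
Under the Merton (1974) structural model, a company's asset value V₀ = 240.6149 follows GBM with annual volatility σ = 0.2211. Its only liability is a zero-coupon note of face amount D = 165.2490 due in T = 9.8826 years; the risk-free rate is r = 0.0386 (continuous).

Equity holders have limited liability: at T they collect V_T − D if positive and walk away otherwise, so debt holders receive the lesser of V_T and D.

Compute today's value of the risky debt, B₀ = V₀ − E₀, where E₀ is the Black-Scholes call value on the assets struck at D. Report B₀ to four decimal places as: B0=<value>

d₁ = [ln(V₀/D) + (r + σ²/2)T] / (σ√T)
   = [ln(240.6149/165.2490) + (0.0386 + 0.5·0.2211²)·9.8826] / (0.2211·√9.8826)
   = [0.375744 + 0.623025] / 0.695063 = 1.436947
d₂ = d₁ − σ√T = 1.436947 − 0.695063 = 0.741884
N(d₁) = 0.924633,  N(d₂) = 0.770921,  e^(−rT) = 0.682858
E₀ = V₀·N(d₁) − D·e^(−rT)·N(d₂)
   = 240.6149·0.924633 − 165.2490·0.682858·0.770921 = 135.488620
B₀ = V₀ − E₀ = 240.6149 − 135.488620 = 105.126280

B0=105.1263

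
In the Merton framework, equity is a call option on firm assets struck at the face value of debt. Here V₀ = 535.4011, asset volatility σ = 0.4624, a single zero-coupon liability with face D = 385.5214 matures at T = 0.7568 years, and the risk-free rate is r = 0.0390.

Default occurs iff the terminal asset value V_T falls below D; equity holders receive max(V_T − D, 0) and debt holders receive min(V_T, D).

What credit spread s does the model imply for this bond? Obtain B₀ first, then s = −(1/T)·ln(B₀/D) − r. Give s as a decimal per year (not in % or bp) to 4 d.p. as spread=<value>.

spread=0.0659

d₁ = [ln(V₀/D) + (r + σ²/2)T] / (σ√T)
   = [ln(535.4011/385.5214) + (0.0390 + 0.5·0.4624²)·0.7568] / (0.4624·√0.7568)
   = [0.328419 + 0.110422] / 0.402261 = 1.090937
d₂ = d₁ − σ√T = 1.090937 − 0.402261 = 0.688675
N(d₁) = 0.862350,  N(d₂) = 0.754486,  e^(−rT) = 0.970916
E₀ = V₀·N(d₁) − D·e^(−rT)·N(d₂)
   = 535.4011·0.862350 − 385.5214·0.970916·0.754486 = 179.292017
B₀ = V₀ − E₀ = 535.4011 − 179.292017 = 356.109083
spread = −(1/T)·ln(B₀/D) − r = −(1/0.7568)·ln(356.109083/385.5214) − 0.0390 = 0.06586206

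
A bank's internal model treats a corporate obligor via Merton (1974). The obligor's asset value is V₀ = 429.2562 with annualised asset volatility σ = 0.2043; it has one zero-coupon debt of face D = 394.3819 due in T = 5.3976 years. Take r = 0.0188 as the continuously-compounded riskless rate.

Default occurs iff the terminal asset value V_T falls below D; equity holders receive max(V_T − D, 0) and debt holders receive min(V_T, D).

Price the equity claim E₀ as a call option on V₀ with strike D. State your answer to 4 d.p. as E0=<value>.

d₁ = [ln(V₀/D) + (r + σ²/2)T] / (σ√T)
   = [ln(429.2562/394.3819) + (0.0188 + 0.5·0.2043²)·5.3976] / (0.2043·√5.3976)
   = [0.084734 + 0.214119] / 0.474645 = 0.629635
d₂ = d₁ − σ√T = 0.629635 − 0.474645 = 0.154990
N(d₁) = 0.735533,  N(d₂) = 0.561585,  e^(−rT) = 0.903504
E₀ = V₀·N(d₁) − D·e^(−rT)·N(d₂)
   = 429.2562·0.735533 − 394.3819·0.903504·0.561585 = 115.624955

E0=115.6250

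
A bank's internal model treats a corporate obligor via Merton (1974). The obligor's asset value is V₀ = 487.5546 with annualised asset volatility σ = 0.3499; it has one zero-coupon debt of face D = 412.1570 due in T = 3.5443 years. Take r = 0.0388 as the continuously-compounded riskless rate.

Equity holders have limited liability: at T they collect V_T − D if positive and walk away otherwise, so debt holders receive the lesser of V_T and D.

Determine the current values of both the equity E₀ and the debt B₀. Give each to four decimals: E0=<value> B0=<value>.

d₁ = [ln(V₀/D) + (r + σ²/2)T] / (σ√T)
   = [ln(487.5546/412.1570) + (0.0388 + 0.5·0.3499²)·3.5443] / (0.3499·√3.5443)
   = [0.167998 + 0.354483] / 0.658733 = 0.793161
d₂ = d₁ − σ√T = 0.793161 − 0.658733 = 0.134428
N(d₁) = 0.786158,  N(d₂) = 0.553468,  e^(−rT) = 0.871518
E₀ = V₀·N(d₁) − D·e^(−rT)·N(d₂)
   = 487.5546·0.786158 − 412.1570·0.871518·0.553468 = 184.487984
B₀ = V₀ − E₀ = 487.5546 − 184.487984 = 303.066616

E0=184.4880 B0=303.0666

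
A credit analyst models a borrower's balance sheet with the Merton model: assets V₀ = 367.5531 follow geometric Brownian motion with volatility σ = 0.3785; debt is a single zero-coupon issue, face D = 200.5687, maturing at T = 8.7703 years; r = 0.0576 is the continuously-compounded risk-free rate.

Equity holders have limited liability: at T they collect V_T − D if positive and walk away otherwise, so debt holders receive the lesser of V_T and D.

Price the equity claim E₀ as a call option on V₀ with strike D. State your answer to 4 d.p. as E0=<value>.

E0=264.6800

d₁ = [ln(V₀/D) + (r + σ²/2)T] / (σ√T)
   = [ln(367.5531/200.5687) + (0.0576 + 0.5·0.3785²)·8.7703] / (0.3785·√8.7703)
   = [0.605711 + 1.133396] / 1.120916 = 1.551505
d₂ = d₁ − σ√T = 1.551505 − 1.120916 = 0.430589
N(d₁) = 0.939610,  N(d₂) = 0.666616,  e^(−rT) = 0.603403
E₀ = V₀·N(d₁) − D·e^(−rT)·N(d₂)
   = 367.5531·0.939610 − 200.5687·0.603403·0.666616 = 264.679968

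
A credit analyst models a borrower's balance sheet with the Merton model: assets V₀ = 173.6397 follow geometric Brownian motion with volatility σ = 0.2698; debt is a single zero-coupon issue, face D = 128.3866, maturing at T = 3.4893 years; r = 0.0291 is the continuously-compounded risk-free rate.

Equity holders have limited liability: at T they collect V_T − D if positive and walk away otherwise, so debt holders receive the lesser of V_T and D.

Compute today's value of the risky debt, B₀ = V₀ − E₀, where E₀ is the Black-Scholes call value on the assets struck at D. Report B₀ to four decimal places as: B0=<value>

d₁ = [ln(V₀/D) + (r + σ²/2)T] / (σ√T)
   = [ln(173.6397/128.3866) + (0.0291 + 0.5·0.2698²)·3.4893] / (0.2698·√3.4893)
   = [0.301936 + 0.228535] / 0.503977 = 1.052570
d₂ = d₁ − σ√T = 1.052570 − 0.503977 = 0.548593
N(d₁) = 0.853731,  N(d₂) = 0.708358,  e^(−rT) = 0.903446
E₀ = V₀·N(d₁) − D·e^(−rT)·N(d₂)
   = 173.6397·0.853731 − 128.3866·0.903446·0.708358 = 66.078924
B₀ = V₀ − E₀ = 173.6397 − 66.078924 = 107.560776

B0=107.5608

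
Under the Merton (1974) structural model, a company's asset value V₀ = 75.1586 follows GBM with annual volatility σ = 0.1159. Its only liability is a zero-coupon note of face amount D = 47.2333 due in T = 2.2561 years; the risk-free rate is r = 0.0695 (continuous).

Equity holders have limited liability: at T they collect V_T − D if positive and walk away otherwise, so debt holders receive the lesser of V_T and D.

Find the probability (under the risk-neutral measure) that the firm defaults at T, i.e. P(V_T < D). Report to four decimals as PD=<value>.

d₁ = [ln(V₀/D) + (r + σ²/2)T] / (σ√T)
   = [ln(75.1586/47.2333) + (0.0695 + 0.5·0.1159²)·2.2561] / (0.1159·√2.2561)
   = [0.464501 + 0.171952] / 0.174086 = 3.655981
d₂ = d₁ − σ√T = 3.655981 − 0.174086 = 3.481895
risk-neutral PD = N(−d₂) = N(-3.481895) = 0.000249

PD=0.0002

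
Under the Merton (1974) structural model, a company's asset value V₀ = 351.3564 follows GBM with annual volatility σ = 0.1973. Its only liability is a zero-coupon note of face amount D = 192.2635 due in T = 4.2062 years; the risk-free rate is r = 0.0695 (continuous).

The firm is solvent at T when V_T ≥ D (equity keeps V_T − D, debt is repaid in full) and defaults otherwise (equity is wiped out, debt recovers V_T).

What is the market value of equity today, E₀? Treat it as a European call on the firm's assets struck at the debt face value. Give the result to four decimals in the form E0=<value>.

E0=208.2491

d₁ = [ln(V₀/D) + (r + σ²/2)T] / (σ√T)
   = [ln(351.3564/192.2635) + (0.0695 + 0.5·0.1973²)·4.2062] / (0.1973·√4.2062)
   = [0.602934 + 0.374199] / 0.404643 = 2.414803
d₂ = d₁ − σ√T = 2.414803 − 0.404643 = 2.010160
N(d₁) = 0.992128,  N(d₂) = 0.977793,  e^(−rT) = 0.746521
E₀ = V₀·N(d₁) − D·e^(−rT)·N(d₂)
   = 351.3564·0.992128 − 192.2635·0.746521·0.977793 = 208.249104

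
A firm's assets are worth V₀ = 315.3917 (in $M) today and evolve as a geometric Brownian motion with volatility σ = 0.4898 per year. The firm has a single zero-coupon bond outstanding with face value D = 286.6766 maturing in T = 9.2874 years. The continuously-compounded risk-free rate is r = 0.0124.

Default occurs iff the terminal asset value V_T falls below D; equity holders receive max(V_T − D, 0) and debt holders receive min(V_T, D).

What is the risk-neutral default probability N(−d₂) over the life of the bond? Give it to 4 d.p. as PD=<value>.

d₁ = [ln(V₀/D) + (r + σ²/2)T] / (σ√T)
   = [ln(315.3917/286.6766) + (0.0124 + 0.5·0.4898²)·9.2874] / (0.4898·√9.2874)
   = [0.095461 + 1.229206] / 1.492677 = 0.887444
d₂ = d₁ − σ√T = 0.887444 − 1.492677 = -0.605233
risk-neutral PD = N(−d₂) = N(0.605233) = 0.727488

PD=0.7275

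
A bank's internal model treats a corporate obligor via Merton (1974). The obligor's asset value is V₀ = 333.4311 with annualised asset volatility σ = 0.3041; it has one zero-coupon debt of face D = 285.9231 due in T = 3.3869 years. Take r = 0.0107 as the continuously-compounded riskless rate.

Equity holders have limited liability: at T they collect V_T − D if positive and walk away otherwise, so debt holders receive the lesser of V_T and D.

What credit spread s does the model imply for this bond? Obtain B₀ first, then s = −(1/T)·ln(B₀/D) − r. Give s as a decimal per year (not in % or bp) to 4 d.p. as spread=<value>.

spread=0.0488

d₁ = [ln(V₀/D) + (r + σ²/2)T] / (σ√T)
   = [ln(333.4311/285.9231) + (0.0107 + 0.5·0.3041²)·3.3869] / (0.3041·√3.3869)
   = [0.153713 + 0.192845] / 0.559651 = 0.619239
d₂ = d₁ − σ√T = 0.619239 − 0.559651 = 0.059588
N(d₁) = 0.732121,  N(d₂) = 0.523758,  e^(−rT) = 0.964409
E₀ = V₀·N(d₁) − D·e^(−rT)·N(d₂)
   = 333.4311·0.732121 − 285.9231·0.964409·0.523758 = 99.687177
B₀ = V₀ − E₀ = 333.4311 − 99.687177 = 233.743923
spread = −(1/T)·ln(B₀/D) − r = −(1/3.3869)·ln(233.743923/285.9231) − 0.0107 = 0.04879297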